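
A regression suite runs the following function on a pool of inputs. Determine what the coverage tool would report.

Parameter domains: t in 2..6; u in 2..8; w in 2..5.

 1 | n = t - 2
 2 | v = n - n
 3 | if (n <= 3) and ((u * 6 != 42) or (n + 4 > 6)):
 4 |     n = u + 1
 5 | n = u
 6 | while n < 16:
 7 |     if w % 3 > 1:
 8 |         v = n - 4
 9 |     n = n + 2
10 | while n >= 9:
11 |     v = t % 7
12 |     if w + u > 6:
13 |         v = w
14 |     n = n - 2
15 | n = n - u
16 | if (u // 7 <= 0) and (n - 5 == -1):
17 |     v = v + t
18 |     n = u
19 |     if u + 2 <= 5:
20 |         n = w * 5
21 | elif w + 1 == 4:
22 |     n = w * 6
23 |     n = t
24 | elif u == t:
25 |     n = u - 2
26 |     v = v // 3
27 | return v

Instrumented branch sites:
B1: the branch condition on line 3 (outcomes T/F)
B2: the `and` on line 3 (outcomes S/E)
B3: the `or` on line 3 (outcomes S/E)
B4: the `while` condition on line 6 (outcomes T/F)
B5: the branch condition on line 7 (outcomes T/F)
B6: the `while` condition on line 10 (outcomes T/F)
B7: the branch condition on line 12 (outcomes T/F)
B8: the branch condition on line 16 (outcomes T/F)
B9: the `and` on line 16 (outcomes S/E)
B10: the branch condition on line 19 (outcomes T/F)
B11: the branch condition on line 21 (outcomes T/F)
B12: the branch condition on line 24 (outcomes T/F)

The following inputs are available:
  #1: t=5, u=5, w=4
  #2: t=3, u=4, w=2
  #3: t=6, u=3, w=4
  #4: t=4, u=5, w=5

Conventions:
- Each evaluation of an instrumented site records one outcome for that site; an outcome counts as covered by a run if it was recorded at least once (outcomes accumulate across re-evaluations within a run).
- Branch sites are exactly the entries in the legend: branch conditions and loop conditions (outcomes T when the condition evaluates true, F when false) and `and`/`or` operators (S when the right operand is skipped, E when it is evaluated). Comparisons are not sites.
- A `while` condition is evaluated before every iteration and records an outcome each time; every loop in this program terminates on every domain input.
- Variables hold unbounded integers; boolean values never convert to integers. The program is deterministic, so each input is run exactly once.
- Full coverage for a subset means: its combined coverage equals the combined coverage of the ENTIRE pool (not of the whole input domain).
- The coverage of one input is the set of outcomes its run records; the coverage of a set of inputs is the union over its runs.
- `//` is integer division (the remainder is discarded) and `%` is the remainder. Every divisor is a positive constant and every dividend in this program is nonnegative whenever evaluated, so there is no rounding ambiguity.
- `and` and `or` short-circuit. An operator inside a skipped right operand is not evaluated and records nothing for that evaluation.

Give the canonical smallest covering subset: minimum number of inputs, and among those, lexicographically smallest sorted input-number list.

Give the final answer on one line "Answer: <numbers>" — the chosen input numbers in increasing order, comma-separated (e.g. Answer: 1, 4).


input #1, t=5, u=5, w=4: outcomes B1=T, B2=E, B3=S, B4=T, B4=F, B5=F, B6=T, B6=F, B7=T, B8=F, B9=E, B11=F, B12=T
input #2, t=3, u=4, w=2: outcomes B1=T, B2=E, B3=S, B4=T, B4=F, B5=T, B6=T, B6=F, B7=F, B8=T, B9=E, B10=F
input #3, t=6, u=3, w=4: outcomes B1=F, B2=S, B4=T, B4=F, B5=F, B6=T, B6=F, B7=T, B8=T, B9=E, B10=T
input #4, t=4, u=5, w=5: outcomes B1=T, B2=E, B3=S, B4=T, B4=F, B5=T, B6=T, B6=F, B7=T, B8=F, B9=E, B11=F, B12=F
together the pool reaches 21 outcomes: B1=T, B1=F, B2=S, B2=E, B3=S, B4=T, B4=F, B5=T, B5=F, B6=T, B6=F, B7=T, B7=F, B8=T, B8=F, B9=E, B10=T, B10=F, B11=F, B12=T, B12=F
size 1 is not enough: best union over all size-1 subsets is 13/21
size 2 is not enough: best union over all size-2 subsets is 18/21
size 3 is not enough: best union over all size-3 subsets is 20/21
inputs {1, 2, 3, 4} (size 4) cover everything; no size-4 subset with a lexicographically smaller index list covers all 21
Answer: 1, 2, 3, 4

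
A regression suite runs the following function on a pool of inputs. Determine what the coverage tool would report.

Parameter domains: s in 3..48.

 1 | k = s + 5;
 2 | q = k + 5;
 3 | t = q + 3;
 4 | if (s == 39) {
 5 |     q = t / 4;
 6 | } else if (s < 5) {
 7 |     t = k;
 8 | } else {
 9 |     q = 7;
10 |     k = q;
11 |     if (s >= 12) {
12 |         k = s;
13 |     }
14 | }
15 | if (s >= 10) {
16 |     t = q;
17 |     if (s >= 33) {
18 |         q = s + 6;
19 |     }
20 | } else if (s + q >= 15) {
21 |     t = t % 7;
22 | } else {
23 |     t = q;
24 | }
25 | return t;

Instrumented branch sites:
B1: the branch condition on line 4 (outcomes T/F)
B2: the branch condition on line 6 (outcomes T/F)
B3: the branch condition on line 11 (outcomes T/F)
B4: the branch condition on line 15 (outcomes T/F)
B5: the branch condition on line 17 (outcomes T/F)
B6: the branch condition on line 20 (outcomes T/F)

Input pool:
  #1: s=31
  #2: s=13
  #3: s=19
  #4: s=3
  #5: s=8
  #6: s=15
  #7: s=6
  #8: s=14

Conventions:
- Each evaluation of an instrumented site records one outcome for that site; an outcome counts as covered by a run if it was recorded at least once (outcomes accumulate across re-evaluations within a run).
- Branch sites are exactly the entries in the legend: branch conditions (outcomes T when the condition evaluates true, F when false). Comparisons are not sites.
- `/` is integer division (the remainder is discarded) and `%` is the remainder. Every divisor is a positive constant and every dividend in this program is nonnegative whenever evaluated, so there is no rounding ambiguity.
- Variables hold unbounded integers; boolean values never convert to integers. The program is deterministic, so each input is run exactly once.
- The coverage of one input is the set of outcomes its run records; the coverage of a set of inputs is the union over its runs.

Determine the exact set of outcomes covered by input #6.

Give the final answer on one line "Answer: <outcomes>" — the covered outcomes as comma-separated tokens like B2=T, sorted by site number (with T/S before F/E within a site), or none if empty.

Tracing the run of input #6 (s=15):
  B1->F, B2->F, B3->T, B4->T, B5->F
distinct outcomes covered: B1=F, B2=F, B3=T, B4=T, B5=F

Answer: B1=F, B2=F, B3=T, B4=T, B5=F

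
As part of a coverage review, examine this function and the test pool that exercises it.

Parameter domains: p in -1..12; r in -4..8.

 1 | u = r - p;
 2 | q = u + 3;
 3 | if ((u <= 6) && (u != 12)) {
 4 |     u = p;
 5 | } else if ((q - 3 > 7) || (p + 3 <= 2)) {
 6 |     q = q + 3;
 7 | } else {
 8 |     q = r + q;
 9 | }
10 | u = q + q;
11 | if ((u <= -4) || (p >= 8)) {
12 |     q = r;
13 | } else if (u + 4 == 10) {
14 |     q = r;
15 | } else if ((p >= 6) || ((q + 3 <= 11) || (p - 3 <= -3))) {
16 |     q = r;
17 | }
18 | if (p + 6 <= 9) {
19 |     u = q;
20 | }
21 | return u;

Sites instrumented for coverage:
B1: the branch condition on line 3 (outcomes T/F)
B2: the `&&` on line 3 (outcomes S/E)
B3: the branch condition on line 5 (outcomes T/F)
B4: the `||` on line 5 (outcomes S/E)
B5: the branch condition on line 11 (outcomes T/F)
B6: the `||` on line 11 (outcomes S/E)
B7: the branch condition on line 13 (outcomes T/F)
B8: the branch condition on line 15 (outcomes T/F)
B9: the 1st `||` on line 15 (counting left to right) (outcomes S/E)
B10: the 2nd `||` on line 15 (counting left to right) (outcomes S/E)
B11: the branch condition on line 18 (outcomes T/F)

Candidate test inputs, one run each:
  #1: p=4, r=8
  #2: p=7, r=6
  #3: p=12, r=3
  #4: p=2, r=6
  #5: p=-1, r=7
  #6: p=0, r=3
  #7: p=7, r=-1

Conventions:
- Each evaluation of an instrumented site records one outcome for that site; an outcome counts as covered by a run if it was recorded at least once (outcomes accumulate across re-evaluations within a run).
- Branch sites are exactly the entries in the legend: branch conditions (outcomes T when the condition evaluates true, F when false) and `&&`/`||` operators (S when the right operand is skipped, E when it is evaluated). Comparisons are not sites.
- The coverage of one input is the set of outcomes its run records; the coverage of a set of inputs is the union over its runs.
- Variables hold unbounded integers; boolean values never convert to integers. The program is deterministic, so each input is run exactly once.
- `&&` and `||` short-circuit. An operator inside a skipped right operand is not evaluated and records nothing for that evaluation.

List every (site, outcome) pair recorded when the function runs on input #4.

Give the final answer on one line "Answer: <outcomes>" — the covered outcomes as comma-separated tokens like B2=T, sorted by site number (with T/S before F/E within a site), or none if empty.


Event log for input #4 (p=2, r=6):
  B2->E, B1->T, B6->E, B5->F, B7->F, B9->E, B10->S, B8->T, B11->T
distinct outcomes covered: B1=T, B2=E, B5=F, B6=E, B7=F, B8=T, B9=E, B10=S, B11=T
Answer: B1=T, B2=E, B5=F, B6=E, B7=F, B8=T, B9=E, B10=S, B11=T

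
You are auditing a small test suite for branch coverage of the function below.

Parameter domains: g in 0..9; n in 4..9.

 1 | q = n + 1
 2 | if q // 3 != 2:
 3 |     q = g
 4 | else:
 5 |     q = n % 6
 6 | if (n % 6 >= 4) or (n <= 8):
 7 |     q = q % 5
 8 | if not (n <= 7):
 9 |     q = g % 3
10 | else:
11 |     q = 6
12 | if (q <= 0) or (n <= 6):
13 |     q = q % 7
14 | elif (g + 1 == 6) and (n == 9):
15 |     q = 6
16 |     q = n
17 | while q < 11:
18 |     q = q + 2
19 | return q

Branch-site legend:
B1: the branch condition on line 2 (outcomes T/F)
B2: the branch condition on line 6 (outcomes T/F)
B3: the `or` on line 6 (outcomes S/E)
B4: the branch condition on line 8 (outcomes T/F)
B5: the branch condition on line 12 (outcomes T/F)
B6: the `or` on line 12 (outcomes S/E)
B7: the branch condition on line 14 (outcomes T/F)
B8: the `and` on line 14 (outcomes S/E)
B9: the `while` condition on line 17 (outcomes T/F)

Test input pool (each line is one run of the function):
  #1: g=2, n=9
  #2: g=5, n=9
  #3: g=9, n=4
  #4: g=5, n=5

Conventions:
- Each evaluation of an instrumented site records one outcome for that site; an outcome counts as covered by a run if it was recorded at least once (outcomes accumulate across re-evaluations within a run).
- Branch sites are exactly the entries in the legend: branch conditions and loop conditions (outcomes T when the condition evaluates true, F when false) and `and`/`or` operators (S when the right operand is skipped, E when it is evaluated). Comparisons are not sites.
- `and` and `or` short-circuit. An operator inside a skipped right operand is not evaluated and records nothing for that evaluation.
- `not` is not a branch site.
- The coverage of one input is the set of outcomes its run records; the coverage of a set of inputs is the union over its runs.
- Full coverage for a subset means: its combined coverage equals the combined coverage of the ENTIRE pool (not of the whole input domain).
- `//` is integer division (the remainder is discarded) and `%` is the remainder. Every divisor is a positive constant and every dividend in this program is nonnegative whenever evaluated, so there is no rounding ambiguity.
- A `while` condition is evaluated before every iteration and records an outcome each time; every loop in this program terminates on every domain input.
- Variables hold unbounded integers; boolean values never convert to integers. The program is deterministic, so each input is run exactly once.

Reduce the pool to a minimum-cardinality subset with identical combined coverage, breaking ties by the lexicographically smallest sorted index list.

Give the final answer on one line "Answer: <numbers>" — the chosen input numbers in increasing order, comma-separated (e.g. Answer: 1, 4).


input #1 (g=2, n=9): events B1->T, B3->E, B2->F, B4->T, B6->E, B5->F, B8->S, B7->F, B9->T, B9->T, B9->T, B9->T, B9->T, B9->F; covers B1=T, B2=F, B3=E, B4=T, B5=F, B6=E, B7=F, B8=S, B9=T, B9=F
input #2 (g=5, n=9): events B1->T, B3->E, B2->F, B4->T, B6->E, B5->F, B8->E, B7->T, B9->T, B9->F; covers B1=T, B2=F, B3=E, B4=T, B5=F, B6=E, B7=T, B8=E, B9=T, B9=F
input #3 (g=9, n=4): events B1->T, B3->S, B2->T, B4->F, B6->E, B5->T, B9->T, B9->T, B9->T, B9->F; covers B1=T, B2=T, B3=S, B4=F, B5=T, B6=E, B9=T, B9=F
input #4 (g=5, n=5): events B1->F, B3->S, B2->T, B4->F, B6->E, B5->T, B9->T, B9->T, B9->T, B9->F; covers B1=F, B2=T, B3=S, B4=F, B5=T, B6=E, B9=T, B9=F
the full pool covers 17 outcomes: B1=T, B1=F, B2=T, B2=F, B3=S, B3=E, B4=T, B4=F, B5=T, B5=F, B6=E, B7=T, B7=F, B8=S, B8=E, B9=T, B9=F
every size-1 subset falls short of the 17 outcomes (best: 10/17)
every size-2 subset falls short of the 17 outcomes (best: 15/17)
the canonical winner is {1, 2, 4}: size 3, full 17-outcome coverage, earliest index list among size-3 covers
Answer: 1, 2, 4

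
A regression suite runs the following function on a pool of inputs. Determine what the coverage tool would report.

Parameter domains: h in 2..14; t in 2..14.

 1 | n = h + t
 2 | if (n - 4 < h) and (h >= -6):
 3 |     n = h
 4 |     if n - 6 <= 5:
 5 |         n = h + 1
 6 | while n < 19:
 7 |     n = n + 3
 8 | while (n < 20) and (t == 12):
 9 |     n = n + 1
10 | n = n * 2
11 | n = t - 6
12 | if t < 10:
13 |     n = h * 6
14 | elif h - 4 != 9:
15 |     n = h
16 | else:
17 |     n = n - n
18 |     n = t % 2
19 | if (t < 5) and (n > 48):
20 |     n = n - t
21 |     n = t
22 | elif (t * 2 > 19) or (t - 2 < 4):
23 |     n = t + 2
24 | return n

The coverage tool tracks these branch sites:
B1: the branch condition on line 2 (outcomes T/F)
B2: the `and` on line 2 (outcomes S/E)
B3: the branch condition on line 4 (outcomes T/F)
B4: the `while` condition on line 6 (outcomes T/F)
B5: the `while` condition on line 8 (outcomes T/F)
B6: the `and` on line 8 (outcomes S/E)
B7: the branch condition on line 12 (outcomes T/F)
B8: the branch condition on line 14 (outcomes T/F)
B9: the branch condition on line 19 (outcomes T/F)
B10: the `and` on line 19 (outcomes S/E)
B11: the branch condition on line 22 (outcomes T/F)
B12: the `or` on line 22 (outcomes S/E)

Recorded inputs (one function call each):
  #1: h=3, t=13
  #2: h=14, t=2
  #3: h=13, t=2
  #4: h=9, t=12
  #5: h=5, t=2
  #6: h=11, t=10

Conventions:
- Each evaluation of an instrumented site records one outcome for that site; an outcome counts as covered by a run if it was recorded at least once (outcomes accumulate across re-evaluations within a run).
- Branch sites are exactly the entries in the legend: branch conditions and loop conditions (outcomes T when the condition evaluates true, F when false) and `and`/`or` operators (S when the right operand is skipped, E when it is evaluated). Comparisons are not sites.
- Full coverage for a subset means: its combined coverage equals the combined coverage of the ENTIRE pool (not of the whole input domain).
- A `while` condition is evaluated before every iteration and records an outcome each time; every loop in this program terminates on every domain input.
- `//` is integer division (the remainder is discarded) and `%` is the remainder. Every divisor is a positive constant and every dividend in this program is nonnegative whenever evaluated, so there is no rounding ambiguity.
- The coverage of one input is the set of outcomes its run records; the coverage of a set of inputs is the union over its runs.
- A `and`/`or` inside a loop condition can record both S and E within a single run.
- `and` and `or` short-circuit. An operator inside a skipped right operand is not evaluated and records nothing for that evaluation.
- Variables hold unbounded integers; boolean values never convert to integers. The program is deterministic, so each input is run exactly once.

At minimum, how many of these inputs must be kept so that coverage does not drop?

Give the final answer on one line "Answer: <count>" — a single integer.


input #1 (h=3, t=13): events B2->S, B1->F, B4->T, B4->F, B6->E, B5->F, B7->F, B8->T, B10->S, B9->F, B12->S, B11->T; covers B1=F, B2=S, B4=T, B4=F, B5=F, B6=E, B7=F, B8=T, B9=F, B10=S, B11=T, B12=S
input #2 (h=14, t=2): events B2->E, B1->T, B3->F, B4->T, B4->T, B4->F, B6->S, B5->F, B7->T, B10->E, B9->T; covers B1=T, B2=E, B3=F, B4=T, B4=F, B5=F, B6=S, B7=T, B9=T, B10=E
input #3 (h=13, t=2): events B2->E, B1->T, B3->F, B4->T, B4->T, B4->F, B6->E, B5->F, B7->T, B10->E, B9->T; covers B1=T, B2=E, B3=F, B4=T, B4=F, B5=F, B6=E, B7=T, B9=T, B10=E
input #4 (h=9, t=12): events B2->S, B1->F, B4->F, B6->S, B5->F, B7->F, B8->T, B10->S, B9->F, B12->S, B11->T; covers B1=F, B2=S, B4=F, B5=F, B6=S, B7=F, B8=T, B9=F, B10=S, B11=T, B12=S
input #5 (h=5, t=2): events B2->E, B1->T, B3->T, B4->T, B4->T, B4->T, B4->T, B4->T, B4->F, B6->S, B5->F, B7->T, B10->E, B9->F, ...; covers B1=T, B2=E, B3=T, B4=T, B4=F, B5=F, B6=S, B7=T, B9=F, B10=E, B11=T, B12=E
input #6 (h=11, t=10): events B2->S, B1->F, B4->F, B6->S, B5->F, B7->F, B8->T, B10->S, B9->F, B12->S, B11->T; covers B1=F, B2=S, B4=F, B5=F, B6=S, B7=F, B8=T, B9=F, B10=S, B11=T, B12=S
pool-wide coverage (21 outcomes): B1=T, B1=F, B2=S, B2=E, B3=T, B3=F, B4=T, B4=F, B5=F, B6=S, B6=E, B7=T, B7=F, B8=T, B9=T, B9=F, B10=S, B10=E, B11=T, B12=S, B12=E
no size-1 subset reaches all 21 outcomes (best union: 12/21)
no size-2 subset reaches all 21 outcomes (best union: 19/21)
at size 3, {1, 2, 5} reaches all 21 outcomes; every lexicographically earlier size-3 subset fails
Answer: 3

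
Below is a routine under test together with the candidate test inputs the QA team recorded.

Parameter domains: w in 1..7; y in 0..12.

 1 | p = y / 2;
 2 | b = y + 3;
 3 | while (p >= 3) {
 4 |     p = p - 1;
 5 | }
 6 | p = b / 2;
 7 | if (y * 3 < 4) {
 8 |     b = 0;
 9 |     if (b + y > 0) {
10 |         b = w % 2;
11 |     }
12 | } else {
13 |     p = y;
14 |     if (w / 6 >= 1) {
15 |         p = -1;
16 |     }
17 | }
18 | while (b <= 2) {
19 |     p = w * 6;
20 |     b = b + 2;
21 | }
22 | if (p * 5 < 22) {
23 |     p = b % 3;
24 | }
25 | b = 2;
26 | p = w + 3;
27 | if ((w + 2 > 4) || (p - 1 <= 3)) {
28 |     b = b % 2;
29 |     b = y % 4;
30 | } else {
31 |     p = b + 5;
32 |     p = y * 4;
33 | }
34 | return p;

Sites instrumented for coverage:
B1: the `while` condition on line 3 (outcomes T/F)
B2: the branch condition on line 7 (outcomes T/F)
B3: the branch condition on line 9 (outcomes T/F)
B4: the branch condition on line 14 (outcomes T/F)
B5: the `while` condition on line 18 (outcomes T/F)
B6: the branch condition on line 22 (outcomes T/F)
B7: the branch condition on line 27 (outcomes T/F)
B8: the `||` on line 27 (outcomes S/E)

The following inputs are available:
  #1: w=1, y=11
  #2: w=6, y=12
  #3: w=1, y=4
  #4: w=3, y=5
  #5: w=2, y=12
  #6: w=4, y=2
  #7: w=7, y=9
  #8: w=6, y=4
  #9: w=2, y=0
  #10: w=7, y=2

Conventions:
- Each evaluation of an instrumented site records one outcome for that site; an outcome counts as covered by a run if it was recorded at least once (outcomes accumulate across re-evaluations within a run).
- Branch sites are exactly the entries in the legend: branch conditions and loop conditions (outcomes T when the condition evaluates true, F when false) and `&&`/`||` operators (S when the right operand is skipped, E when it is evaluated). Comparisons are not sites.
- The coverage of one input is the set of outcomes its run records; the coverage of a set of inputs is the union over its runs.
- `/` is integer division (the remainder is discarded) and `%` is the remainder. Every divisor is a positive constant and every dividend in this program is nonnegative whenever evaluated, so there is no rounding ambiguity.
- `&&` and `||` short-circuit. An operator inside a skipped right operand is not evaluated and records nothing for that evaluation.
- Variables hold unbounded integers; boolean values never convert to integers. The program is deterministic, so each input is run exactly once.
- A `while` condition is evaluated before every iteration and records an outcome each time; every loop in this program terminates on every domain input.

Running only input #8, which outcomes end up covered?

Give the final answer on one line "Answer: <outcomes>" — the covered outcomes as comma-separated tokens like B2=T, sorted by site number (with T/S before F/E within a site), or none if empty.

Event log for input #8 (w=6, y=4):
  B1->F, B2->F, B4->T, B5->F, B6->T, B8->S, B7->T
deduplicating events, the covered set is: B1=F, B2=F, B4=T, B5=F, B6=T, B7=T, B8=S

Answer: B1=F, B2=F, B4=T, B5=F, B6=T, B7=T, B8=S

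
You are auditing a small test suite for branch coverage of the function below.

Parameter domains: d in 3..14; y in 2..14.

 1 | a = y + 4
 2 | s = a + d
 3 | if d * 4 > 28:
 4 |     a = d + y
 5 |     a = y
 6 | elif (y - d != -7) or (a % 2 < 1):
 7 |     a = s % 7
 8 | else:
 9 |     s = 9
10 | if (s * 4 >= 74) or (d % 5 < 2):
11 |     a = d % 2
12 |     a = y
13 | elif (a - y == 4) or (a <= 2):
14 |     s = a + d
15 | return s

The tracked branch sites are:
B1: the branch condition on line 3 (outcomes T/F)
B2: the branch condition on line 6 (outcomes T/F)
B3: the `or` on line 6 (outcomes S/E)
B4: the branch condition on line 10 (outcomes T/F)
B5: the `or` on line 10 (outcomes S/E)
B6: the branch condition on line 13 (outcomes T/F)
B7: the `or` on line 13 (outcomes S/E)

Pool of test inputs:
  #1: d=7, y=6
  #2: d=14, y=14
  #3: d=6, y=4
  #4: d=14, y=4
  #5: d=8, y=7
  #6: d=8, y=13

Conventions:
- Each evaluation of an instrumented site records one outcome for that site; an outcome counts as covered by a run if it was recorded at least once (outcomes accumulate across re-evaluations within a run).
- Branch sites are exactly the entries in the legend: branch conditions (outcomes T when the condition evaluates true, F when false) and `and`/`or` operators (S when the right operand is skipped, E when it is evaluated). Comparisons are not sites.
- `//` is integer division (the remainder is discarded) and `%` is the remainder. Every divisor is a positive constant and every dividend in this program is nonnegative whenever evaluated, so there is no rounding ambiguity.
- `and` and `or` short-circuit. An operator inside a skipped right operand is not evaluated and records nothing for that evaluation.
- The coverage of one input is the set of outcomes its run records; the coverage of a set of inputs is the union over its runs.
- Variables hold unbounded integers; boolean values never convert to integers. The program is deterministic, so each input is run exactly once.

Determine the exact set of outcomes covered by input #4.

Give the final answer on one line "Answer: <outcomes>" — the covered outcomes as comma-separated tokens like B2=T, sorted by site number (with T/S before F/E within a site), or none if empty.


Event log for input #4 (d=14, y=4):
  B1->T, B5->S, B4->T
deduplicating events, the covered set is: B1=T, B4=T, B5=S
Answer: B1=T, B4=T, B5=S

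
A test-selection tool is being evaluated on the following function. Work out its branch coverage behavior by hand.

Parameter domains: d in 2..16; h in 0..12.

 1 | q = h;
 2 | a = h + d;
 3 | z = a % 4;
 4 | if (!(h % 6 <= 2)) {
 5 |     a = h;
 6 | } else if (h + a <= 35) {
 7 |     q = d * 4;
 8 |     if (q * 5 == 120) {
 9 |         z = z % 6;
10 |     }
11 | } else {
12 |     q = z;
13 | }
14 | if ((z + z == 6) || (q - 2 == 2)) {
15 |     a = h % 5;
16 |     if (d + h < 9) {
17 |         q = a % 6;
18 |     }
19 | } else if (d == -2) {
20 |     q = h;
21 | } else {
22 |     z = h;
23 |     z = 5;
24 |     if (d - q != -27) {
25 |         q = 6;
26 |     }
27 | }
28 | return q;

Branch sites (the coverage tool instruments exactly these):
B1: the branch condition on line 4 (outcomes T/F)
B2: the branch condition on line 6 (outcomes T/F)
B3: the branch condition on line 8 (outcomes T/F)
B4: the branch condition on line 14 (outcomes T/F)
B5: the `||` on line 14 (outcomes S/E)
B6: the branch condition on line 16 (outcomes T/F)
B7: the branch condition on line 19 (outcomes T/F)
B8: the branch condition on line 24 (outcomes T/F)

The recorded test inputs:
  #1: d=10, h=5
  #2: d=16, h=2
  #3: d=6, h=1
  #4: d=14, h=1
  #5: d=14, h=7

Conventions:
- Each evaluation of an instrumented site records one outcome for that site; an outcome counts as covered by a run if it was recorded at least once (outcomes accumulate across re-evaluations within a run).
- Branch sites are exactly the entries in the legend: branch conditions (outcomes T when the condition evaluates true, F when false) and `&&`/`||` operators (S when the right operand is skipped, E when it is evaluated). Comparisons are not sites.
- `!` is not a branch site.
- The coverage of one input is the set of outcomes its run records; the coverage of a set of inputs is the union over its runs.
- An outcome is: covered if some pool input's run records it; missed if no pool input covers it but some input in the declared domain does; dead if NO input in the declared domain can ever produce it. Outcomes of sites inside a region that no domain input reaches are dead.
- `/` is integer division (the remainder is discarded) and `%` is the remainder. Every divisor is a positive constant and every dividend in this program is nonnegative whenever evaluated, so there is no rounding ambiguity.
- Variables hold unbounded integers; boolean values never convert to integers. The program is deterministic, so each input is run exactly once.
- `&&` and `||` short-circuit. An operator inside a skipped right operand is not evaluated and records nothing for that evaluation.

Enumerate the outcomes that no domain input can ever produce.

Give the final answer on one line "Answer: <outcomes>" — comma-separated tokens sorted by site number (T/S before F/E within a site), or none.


checking every outcome against all 195 domain inputs:
  B7=T: zero occurrences over every domain input -> dead
  reachable outcomes have witnesses, e.g. B1=T (e.g. d=2, h=3), B1=F (e.g. d=2, h=0), B2=T (e.g. d=2, h=0), B2=F (e.g. d=12, h=12)
Answer: B7=T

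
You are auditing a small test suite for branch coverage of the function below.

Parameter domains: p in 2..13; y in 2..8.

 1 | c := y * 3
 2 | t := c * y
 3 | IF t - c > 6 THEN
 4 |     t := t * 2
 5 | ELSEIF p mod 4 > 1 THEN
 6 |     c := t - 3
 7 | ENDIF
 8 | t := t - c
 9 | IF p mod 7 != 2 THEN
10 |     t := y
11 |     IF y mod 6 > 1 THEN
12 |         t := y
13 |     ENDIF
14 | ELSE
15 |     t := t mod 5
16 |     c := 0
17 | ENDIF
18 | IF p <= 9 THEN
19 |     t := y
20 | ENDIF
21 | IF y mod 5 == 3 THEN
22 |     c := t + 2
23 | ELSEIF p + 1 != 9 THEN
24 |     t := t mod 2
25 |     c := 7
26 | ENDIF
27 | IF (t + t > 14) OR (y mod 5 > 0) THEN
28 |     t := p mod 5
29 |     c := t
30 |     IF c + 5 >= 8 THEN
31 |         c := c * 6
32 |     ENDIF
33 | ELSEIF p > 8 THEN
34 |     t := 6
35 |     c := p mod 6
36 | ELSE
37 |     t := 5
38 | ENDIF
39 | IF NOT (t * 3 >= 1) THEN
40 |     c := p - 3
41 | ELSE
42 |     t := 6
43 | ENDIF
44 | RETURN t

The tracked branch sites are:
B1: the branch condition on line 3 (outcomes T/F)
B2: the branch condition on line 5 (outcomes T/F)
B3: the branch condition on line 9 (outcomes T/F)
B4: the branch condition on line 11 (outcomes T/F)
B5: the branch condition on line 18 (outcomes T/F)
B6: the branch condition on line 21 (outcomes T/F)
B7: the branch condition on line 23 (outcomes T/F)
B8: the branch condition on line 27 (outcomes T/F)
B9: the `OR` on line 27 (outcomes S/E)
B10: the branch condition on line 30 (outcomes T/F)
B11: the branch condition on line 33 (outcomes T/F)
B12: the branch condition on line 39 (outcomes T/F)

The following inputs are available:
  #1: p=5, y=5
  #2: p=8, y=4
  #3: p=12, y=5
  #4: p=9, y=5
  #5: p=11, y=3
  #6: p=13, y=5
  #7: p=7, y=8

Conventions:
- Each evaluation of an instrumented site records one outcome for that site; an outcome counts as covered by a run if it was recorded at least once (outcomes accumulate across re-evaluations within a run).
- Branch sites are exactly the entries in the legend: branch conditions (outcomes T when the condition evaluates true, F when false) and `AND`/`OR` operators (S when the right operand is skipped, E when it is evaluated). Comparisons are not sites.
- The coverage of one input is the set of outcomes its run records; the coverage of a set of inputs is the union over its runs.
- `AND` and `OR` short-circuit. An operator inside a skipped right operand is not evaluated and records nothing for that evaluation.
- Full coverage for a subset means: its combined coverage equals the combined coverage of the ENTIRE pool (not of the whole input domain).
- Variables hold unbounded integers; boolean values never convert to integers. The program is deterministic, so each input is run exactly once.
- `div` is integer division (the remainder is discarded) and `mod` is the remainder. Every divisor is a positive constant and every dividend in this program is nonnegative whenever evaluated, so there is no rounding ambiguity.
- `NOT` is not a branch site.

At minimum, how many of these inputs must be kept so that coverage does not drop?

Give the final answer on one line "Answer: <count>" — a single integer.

#1 (p=5, y=5) -> B1->T, B3->T, B4->T, B5->T, B6->F, B7->T, B9->E, B8->F, B11->F, B12->F; covered: B1=T, B3=T, B4=T, B5=T, B6=F, B7=T, B8=F, B9=E, B11=F, B12=F
#2 (p=8, y=4) -> B1->T, B3->T, B4->T, B5->T, B6->F, B7->F, B9->E, B8->T, B10->T, B12->F; covered: B1=T, B3=T, B4=T, B5=T, B6=F, B7=F, B8=T, B9=E, B10=T, B12=F
#3 (p=12, y=5) -> B1->T, B3->T, B4->T, B5->F, B6->F, B7->T, B9->E, B8->F, B11->T, B12->F; covered: B1=T, B3=T, B4=T, B5=F, B6=F, B7=T, B8=F, B9=E, B11=T, B12=F
#4 (p=9, y=5) -> B1->T, B3->F, B5->T, B6->F, B7->T, B9->E, B8->F, B11->T, B12->F; covered: B1=T, B3=F, B5=T, B6=F, B7=T, B8=F, B9=E, B11=T, B12=F
#5 (p=11, y=3) -> B1->T, B3->T, B4->T, B5->F, B6->T, B9->E, B8->T, B10->F, B12->F; covered: B1=T, B3=T, B4=T, B5=F, B6=T, B8=T, B9=E, B10=F, B12=F
#6 (p=13, y=5) -> B1->T, B3->T, B4->T, B5->F, B6->F, B7->T, B9->E, B8->F, B11->T, B12->F; covered: B1=T, B3=T, B4=T, B5=F, B6=F, B7=T, B8=F, B9=E, B11=T, B12=F
#7 (p=7, y=8) -> B1->T, B3->T, B4->T, B5->T, B6->T, B9->S, B8->T, B10->F, B12->F; covered: B1=T, B3=T, B4=T, B5=T, B6=T, B8=T, B9=S, B10=F, B12=F
together the pool reaches 19 outcomes: B1=T, B3=T, B3=F, B4=T, B5=T, B5=F, B6=T, B6=F, B7=T, B7=F, B8=T, B8=F, B9=S, B9=E, B10=T, B10=F, B11=T, B11=F, B12=F
checked all size-1 subsets: none covers 19 outcomes (max 10/19)
checked all size-2 subsets: none covers 19 outcomes (max 15/19)
checked all size-3 subsets: none covers 19 outcomes (max 17/19)
checked all size-4 subsets: none covers 19 outcomes (max 18/19)
size 5: inputs {1, 2, 3, 4, 7} cover all 19 outcomes, and no lexicographically smaller subset of this size does

Answer: 5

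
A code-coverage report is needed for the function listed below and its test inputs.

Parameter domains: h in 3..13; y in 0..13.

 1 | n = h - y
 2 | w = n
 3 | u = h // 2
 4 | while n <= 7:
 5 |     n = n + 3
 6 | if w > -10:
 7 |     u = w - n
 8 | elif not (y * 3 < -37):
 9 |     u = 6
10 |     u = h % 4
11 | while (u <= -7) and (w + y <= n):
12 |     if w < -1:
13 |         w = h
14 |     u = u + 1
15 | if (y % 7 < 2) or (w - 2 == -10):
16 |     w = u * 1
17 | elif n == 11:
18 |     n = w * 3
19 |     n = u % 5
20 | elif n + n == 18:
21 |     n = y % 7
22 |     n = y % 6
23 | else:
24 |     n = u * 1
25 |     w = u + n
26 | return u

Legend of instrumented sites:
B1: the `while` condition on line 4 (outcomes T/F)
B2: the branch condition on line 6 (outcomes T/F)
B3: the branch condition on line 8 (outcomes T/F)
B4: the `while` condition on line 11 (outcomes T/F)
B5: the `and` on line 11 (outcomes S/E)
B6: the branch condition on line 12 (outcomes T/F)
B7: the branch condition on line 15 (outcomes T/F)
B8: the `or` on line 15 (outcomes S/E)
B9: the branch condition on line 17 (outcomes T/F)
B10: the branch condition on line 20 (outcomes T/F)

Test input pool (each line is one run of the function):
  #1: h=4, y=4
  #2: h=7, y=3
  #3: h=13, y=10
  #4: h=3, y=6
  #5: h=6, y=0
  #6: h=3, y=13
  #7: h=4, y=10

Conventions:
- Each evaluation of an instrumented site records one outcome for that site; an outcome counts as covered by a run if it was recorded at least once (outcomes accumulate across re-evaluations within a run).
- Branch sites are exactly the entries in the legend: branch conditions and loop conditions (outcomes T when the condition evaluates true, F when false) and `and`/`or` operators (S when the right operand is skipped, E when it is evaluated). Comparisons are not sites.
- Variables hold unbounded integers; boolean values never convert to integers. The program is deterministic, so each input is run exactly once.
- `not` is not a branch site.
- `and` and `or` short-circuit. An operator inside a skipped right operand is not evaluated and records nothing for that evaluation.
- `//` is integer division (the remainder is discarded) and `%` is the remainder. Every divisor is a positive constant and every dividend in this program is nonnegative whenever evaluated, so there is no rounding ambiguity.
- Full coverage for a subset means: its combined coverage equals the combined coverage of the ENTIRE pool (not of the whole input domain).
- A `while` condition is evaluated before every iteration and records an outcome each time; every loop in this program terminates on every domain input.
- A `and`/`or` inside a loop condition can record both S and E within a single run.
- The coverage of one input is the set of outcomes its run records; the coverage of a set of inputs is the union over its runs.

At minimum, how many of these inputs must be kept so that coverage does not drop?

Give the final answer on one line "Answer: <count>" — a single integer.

#1 (h=4, y=4) -> covered: B1=T, B1=F, B2=T, B4=T, B4=F, B5=S, B5=E, B6=F, B7=F, B8=E, B9=F, B10=T
#2 (h=7, y=3) -> covered: B1=T, B1=F, B2=T, B4=F, B5=S, B7=F, B8=E, B9=F, B10=F
#3 (h=13, y=10) -> covered: B1=T, B1=F, B2=T, B4=F, B5=S, B7=F, B8=E, B9=F, B10=T
#4 (h=3, y=6) -> covered: B1=T, B1=F, B2=T, B4=T, B4=F, B5=S, B5=E, B6=T, B6=F, B7=F, B8=E, B9=F, B10=T
#5 (h=6, y=0) -> covered: B1=T, B1=F, B2=T, B4=F, B5=S, B7=T, B8=S
#6 (h=3, y=13) -> covered: B1=T, B1=F, B2=F, B3=T, B4=F, B5=S, B7=F, B8=E, B9=F, B10=F
#7 (h=4, y=10) -> covered: B1=T, B1=F, B2=T, B4=T, B4=F, B5=E, B6=T, B7=F, B8=E, B9=F, B10=T
union over all inputs: B1=T, B1=F, B2=T, B2=F, B3=T, B4=T, B4=F, B5=S, B5=E, B6=T, B6=F, B7=T, B7=F, B8=S, B8=E, B9=F, B10=T, B10=F (18 outcomes)
size 1 is not enough: best union over all size-1 subsets is 13/18
size 2 is not enough: best union over all size-2 subsets is 16/18
at size 3, {4, 5, 6} reaches all 18 outcomes; every lexicographically earlier size-3 subset fails

Answer: 3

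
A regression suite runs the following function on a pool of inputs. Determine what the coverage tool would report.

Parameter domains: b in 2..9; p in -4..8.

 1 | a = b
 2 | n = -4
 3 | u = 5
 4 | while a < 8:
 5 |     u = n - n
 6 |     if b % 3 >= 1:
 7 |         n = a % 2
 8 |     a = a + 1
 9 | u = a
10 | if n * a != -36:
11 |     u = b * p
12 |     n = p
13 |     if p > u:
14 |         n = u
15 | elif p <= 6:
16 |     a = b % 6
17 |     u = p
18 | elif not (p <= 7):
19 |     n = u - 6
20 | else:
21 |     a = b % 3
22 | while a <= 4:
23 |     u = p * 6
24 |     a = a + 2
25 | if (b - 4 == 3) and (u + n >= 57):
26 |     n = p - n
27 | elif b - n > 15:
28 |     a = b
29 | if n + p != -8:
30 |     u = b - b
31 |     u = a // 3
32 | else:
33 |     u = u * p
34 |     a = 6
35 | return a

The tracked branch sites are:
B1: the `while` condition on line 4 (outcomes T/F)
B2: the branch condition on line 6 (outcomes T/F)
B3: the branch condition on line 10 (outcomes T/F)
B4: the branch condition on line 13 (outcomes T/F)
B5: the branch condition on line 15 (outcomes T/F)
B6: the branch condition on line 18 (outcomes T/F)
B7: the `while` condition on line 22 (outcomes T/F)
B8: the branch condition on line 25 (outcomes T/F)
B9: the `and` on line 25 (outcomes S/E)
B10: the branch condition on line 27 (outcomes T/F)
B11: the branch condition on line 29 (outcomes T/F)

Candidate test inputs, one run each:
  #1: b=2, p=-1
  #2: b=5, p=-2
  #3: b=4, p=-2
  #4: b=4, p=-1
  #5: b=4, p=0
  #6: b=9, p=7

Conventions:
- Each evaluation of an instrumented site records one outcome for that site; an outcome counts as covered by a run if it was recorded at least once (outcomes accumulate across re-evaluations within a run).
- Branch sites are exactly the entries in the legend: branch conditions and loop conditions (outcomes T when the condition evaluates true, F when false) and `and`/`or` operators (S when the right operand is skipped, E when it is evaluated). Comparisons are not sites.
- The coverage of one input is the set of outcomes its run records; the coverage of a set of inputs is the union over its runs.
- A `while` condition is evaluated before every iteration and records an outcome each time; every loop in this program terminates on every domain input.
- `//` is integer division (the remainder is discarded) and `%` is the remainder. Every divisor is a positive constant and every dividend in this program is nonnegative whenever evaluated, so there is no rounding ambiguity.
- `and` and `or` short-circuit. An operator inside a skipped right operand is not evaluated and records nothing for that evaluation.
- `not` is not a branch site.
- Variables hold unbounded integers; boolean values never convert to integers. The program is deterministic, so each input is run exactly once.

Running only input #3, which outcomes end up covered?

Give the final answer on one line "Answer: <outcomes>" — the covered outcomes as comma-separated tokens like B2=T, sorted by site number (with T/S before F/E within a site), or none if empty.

Running input #3 (b=4, p=-2), event by event:
  B1->T, B2->T, B1->T, B2->T, B1->T, B2->T, B1->T, B2->T, B1->F, B3->T
  B4->T, B7->F, B9->S, B8->F, B10->F, B11->T
distinct outcomes covered: B1=T, B1=F, B2=T, B3=T, B4=T, B7=F, B8=F, B9=S, B10=F, B11=T

Answer: B1=T, B1=F, B2=T, B3=T, B4=T, B7=F, B8=F, B9=S, B10=F, B11=T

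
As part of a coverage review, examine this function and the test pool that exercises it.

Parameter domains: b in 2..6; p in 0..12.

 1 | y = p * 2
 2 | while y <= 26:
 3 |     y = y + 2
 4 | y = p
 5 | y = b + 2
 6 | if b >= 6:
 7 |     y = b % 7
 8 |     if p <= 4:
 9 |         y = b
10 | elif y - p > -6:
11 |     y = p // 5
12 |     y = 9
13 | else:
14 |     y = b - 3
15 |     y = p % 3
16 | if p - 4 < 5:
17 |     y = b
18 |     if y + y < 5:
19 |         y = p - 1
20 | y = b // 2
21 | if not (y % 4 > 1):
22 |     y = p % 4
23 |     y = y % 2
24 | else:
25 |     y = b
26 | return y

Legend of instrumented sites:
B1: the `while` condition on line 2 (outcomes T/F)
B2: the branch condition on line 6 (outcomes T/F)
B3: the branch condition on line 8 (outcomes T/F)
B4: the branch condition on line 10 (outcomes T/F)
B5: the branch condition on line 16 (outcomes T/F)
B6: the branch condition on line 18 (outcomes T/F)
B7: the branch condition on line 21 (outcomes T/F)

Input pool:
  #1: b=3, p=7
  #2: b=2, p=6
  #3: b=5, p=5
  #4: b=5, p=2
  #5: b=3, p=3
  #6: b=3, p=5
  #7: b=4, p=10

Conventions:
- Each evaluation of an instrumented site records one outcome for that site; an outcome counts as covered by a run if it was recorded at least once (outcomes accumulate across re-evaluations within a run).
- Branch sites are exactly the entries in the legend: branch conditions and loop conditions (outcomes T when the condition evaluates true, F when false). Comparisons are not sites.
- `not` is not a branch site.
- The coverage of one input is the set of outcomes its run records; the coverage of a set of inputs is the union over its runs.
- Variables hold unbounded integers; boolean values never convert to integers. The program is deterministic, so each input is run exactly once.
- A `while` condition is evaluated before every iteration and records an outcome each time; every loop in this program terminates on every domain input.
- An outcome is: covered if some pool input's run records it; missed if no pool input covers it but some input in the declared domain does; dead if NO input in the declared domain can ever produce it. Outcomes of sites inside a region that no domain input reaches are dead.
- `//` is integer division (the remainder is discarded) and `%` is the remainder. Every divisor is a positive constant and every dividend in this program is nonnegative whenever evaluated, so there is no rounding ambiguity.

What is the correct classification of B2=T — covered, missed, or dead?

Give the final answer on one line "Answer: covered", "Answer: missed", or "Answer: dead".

no pool input records B2=T
but domain input (b=6, p=0) does record it -> reachable, so missed

Answer: missed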